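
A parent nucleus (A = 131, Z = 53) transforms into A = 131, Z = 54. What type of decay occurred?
ΔA = 0, ΔZ = +1 ⇒ beta-minus decay (β⁻)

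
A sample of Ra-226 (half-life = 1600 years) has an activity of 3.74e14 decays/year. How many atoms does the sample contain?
N = A/λ = 8.633e17 atoms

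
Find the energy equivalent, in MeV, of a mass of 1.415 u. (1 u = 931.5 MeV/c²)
E = mc² = 1318 MeV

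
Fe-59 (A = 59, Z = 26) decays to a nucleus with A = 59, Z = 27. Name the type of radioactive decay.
ΔA = 0, ΔZ = +1 ⇒ beta-minus decay (β⁻)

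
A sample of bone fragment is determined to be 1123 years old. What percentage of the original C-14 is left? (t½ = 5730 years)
N/N₀ = (1/2)^(t/t½) = 0.873 = 87.3%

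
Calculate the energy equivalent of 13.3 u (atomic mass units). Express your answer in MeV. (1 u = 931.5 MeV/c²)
E = mc² = 12390 MeV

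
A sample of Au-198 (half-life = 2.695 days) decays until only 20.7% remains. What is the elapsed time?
t = t½ × log₂(N₀/N) = 6.124 days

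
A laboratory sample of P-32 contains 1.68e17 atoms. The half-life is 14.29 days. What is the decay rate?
A = λN = 8.149e15 decays/day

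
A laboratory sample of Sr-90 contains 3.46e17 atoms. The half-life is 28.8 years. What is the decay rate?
A = λN = 8.327e15 decays/year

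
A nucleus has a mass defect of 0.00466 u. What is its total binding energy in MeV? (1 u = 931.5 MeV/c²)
B.E. = Δm × 931.5 = 4.341 MeV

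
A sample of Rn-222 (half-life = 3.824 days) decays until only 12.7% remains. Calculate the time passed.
t = t½ × log₂(N₀/N) = 11.38 days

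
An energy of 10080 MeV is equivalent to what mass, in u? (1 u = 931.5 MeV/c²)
m = E/c² = 10.82 u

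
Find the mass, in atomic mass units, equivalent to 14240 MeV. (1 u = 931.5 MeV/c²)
m = E/c² = 15.29 u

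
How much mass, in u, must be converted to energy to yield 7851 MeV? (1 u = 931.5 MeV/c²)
m = E/c² = 8.428 u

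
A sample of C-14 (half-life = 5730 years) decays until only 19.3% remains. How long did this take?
t = t½ × log₂(N₀/N) = 13600 years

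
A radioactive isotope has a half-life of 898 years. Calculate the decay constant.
λ = ln(2)/t½ = 7.719e-4 year⁻¹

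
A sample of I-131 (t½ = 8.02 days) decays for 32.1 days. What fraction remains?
N/N₀ = (1/2)^(t/t½) = 0.06239 = 6.24%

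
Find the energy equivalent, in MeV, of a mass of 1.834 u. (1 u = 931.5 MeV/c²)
E = mc² = 1708 MeV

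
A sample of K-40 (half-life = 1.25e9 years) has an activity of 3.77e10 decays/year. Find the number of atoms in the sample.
N = A/λ = 6.799e19 atoms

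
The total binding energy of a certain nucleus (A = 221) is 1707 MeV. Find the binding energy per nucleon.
B.E./A = 1707/221 = 7.724 MeV/nucleon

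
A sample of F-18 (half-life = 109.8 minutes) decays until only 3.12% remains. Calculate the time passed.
t = t½ × log₂(N₀/N) = 549.3 minutes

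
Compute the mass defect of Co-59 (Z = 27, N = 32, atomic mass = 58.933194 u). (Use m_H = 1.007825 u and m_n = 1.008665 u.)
Δm = Z·m_H + N·m_n − M = 0.5554 u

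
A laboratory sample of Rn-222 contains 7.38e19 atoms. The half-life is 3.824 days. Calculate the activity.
A = λN = 1.338e19 decays/day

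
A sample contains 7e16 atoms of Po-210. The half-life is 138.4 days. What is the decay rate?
A = λN = 3.506e14 decays/day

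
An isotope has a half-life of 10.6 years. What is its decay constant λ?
λ = ln(2)/t½ = 0.06539 year⁻¹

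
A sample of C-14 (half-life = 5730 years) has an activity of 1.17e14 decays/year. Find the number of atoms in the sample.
N = A/λ = 9.672e17 atoms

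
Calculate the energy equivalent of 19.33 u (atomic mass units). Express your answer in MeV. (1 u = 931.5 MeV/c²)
E = mc² = 18010 MeV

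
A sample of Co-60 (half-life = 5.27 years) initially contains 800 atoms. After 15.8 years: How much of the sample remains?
N = N₀(1/2)^(t/t½) = 100.1 atoms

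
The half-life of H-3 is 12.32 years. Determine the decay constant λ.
λ = ln(2)/t½ = 0.05626 year⁻¹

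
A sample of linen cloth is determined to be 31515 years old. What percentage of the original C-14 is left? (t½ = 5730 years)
N/N₀ = (1/2)^(t/t½) = 0.0221 = 2.21%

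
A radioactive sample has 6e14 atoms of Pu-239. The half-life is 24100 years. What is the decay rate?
A = λN = 1.726e10 decays/year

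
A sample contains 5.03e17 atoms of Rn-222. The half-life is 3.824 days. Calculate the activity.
A = λN = 9.117e16 decays/day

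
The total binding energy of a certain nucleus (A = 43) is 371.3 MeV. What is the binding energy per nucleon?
B.E./A = 371.3/43 = 8.635 MeV/nucleon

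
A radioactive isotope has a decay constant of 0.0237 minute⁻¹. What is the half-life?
t½ = ln(2)/λ = 29.25 minutes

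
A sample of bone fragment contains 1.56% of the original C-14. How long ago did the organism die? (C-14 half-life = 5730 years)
Age = t½ × log₂(1/ratio) = 34390 years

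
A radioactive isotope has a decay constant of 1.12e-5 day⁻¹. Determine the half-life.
t½ = ln(2)/λ = 61890 days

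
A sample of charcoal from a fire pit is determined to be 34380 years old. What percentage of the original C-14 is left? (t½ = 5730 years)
N/N₀ = (1/2)^(t/t½) = 0.01562 = 1.56%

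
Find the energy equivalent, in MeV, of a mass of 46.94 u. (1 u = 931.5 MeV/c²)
E = mc² = 43720 MeV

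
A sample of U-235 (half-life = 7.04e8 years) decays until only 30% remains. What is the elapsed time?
t = t½ × log₂(N₀/N) = 1.223e9 years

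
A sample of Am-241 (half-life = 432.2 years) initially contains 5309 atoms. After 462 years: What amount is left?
N = N₀(1/2)^(t/t½) = 2531 atoms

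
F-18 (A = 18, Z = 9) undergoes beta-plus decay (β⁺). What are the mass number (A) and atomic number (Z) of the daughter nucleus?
Daughter: A = 18, Z = 8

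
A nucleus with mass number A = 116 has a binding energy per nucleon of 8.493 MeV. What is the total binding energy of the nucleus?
B.E. = 8.493 × 116 = 985.2 MeV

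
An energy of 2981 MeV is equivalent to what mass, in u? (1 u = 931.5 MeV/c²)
m = E/c² = 3.2 u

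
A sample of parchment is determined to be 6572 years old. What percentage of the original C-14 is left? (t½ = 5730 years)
N/N₀ = (1/2)^(t/t½) = 0.4516 = 45.2%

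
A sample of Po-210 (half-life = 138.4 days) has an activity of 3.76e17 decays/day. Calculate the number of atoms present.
N = A/λ = 7.508e19 atoms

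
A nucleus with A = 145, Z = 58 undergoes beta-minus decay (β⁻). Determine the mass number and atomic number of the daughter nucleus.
Daughter: A = 145, Z = 59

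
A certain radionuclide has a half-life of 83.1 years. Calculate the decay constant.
λ = ln(2)/t½ = 0.008341 year⁻¹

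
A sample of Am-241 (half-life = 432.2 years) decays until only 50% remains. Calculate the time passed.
t = t½ × log₂(N₀/N) = 432.2 years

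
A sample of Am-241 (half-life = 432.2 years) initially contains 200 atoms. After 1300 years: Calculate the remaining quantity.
N = N₀(1/2)^(t/t½) = 24.86 atoms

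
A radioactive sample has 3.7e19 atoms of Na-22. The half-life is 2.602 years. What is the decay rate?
A = λN = 9.856e18 decays/year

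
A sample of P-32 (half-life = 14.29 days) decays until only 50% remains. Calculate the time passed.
t = t½ × log₂(N₀/N) = 14.29 days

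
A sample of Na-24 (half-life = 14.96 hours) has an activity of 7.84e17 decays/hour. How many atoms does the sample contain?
N = A/λ = 1.692e19 atoms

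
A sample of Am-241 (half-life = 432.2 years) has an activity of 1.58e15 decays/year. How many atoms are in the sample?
N = A/λ = 9.852e17 atoms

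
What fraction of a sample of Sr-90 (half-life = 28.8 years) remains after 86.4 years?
N/N₀ = (1/2)^(t/t½) = 0.125 = 12.5%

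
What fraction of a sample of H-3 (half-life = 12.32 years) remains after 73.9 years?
N/N₀ = (1/2)^(t/t½) = 0.01564 = 1.56%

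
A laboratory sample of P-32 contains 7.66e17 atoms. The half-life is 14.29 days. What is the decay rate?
A = λN = 3.716e16 decays/day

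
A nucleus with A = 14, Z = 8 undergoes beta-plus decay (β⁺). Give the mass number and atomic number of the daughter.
Daughter: A = 14, Z = 7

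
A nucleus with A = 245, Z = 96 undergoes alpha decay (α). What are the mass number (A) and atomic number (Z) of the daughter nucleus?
Daughter: A = 241, Z = 94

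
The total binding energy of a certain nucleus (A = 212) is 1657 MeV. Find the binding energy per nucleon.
B.E./A = 1657/212 = 7.816 MeV/nucleon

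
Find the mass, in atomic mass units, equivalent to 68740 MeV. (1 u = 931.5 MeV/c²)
m = E/c² = 73.79 u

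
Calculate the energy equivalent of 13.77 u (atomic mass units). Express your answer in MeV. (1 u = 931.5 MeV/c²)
E = mc² = 12830 MeV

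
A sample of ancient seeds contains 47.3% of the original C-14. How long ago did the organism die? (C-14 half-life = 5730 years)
Age = t½ × log₂(1/ratio) = 6189 years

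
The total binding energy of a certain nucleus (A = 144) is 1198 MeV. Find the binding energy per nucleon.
B.E./A = 1198/144 = 8.319 MeV/nucleon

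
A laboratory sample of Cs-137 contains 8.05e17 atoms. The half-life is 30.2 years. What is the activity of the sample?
A = λN = 1.848e16 decays/year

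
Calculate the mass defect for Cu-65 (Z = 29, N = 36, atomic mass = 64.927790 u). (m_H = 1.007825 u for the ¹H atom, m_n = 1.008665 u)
Δm = Z·m_H + N·m_n − M = 0.6111 u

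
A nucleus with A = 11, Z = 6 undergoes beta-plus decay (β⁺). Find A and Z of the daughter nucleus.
Daughter: A = 11, Z = 5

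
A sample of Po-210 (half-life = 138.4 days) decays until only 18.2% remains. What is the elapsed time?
t = t½ × log₂(N₀/N) = 340.2 days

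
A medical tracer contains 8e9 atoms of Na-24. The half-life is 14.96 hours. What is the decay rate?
A = λN = 3.707e8 decays/hour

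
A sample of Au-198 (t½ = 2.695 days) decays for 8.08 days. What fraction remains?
N/N₀ = (1/2)^(t/t½) = 0.1252 = 12.5%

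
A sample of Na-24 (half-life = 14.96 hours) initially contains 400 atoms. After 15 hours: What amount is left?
N = N₀(1/2)^(t/t½) = 199.6 atoms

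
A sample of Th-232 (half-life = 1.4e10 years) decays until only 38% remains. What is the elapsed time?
t = t½ × log₂(N₀/N) = 1.954e10 years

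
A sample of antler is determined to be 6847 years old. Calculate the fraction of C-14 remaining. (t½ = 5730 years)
N/N₀ = (1/2)^(t/t½) = 0.4368 = 43.7%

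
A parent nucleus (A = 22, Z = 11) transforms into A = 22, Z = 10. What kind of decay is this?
ΔA = 0, ΔZ = -1 ⇒ beta-plus decay (β⁺) or electron capture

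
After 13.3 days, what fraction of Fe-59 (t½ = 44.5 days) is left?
N/N₀ = (1/2)^(t/t½) = 0.8129 = 81.3%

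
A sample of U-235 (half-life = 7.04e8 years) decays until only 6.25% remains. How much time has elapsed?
t = t½ × log₂(N₀/N) = 2.816e9 years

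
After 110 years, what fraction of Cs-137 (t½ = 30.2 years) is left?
N/N₀ = (1/2)^(t/t½) = 0.08008 = 8.01%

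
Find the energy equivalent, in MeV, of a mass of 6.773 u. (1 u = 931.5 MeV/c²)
E = mc² = 6309 MeV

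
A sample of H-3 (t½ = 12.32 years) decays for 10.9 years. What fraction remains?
N/N₀ = (1/2)^(t/t½) = 0.5416 = 54.2%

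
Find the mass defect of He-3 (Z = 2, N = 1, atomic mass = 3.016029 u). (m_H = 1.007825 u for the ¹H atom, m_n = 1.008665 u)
Δm = Z·m_H + N·m_n − M = 0.008286 u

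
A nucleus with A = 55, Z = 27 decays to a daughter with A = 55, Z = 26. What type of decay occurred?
ΔA = 0, ΔZ = -1 ⇒ beta-plus decay (β⁺) or electron capture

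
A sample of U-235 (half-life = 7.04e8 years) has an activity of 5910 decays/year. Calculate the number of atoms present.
N = A/λ = 6.003e12 atoms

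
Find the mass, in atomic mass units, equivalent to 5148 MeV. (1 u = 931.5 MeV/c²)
m = E/c² = 5.527 u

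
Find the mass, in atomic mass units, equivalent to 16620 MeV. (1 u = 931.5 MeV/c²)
m = E/c² = 17.84 u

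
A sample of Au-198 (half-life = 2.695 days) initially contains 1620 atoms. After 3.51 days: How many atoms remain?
N = N₀(1/2)^(t/t½) = 656.8 atoms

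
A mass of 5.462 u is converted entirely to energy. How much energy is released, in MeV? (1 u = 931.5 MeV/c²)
E = mc² = 5088 MeV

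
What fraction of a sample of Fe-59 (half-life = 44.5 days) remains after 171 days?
N/N₀ = (1/2)^(t/t½) = 0.0697 = 6.97%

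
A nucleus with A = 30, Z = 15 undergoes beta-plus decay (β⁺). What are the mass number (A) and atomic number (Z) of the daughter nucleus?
Daughter: A = 30, Z = 14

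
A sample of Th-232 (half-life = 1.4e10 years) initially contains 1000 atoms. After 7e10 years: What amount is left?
N = N₀(1/2)^(t/t½) = 31.25 atoms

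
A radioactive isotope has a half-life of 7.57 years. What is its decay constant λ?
λ = ln(2)/t½ = 0.09157 year⁻¹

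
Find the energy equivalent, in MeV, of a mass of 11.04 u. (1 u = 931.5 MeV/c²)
E = mc² = 10280 MeV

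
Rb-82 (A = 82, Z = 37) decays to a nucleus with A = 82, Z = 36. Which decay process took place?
ΔA = 0, ΔZ = -1 ⇒ beta-plus decay (β⁺) or electron capture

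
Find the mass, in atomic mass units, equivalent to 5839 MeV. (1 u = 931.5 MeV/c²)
m = E/c² = 6.268 u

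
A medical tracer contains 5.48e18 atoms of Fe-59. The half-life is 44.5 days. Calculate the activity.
A = λN = 8.536e16 decays/day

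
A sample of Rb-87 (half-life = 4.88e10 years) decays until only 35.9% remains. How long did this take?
t = t½ × log₂(N₀/N) = 7.212e10 years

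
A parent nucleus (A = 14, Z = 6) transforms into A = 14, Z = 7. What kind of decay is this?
ΔA = 0, ΔZ = +1 ⇒ beta-minus decay (β⁻)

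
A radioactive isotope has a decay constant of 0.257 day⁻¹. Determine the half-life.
t½ = ln(2)/λ = 2.697 days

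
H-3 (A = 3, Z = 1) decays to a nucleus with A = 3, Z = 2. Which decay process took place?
ΔA = 0, ΔZ = +1 ⇒ beta-minus decay (β⁻)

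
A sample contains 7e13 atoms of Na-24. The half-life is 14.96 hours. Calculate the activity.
A = λN = 3.243e12 decays/hour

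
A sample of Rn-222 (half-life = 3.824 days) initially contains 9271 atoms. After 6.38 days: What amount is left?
N = N₀(1/2)^(t/t½) = 2917 atoms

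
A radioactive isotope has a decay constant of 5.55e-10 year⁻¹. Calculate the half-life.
t½ = ln(2)/λ = 1.249e9 years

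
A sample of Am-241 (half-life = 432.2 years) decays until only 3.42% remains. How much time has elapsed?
t = t½ × log₂(N₀/N) = 2105 years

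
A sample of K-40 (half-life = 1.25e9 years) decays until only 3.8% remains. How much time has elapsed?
t = t½ × log₂(N₀/N) = 5.897e9 years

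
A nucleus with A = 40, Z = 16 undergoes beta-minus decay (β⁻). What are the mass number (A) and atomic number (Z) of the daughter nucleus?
Daughter: A = 40, Z = 17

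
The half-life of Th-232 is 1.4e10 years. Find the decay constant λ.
λ = ln(2)/t½ = 4.951e-11 year⁻¹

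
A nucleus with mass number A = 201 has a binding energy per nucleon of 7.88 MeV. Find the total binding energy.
B.E. = 7.88 × 201 = 1584 MeV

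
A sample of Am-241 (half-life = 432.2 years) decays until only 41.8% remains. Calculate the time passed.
t = t½ × log₂(N₀/N) = 543.9 years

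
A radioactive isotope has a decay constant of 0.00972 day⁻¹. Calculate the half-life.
t½ = ln(2)/λ = 71.31 days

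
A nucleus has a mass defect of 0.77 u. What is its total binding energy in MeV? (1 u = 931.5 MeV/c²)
B.E. = Δm × 931.5 = 717.3 MeV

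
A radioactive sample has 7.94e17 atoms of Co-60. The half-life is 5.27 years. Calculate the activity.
A = λN = 1.044e17 decays/year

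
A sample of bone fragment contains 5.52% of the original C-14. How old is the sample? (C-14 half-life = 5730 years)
Age = t½ × log₂(1/ratio) = 23950 years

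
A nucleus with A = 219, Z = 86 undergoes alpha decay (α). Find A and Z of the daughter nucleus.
Daughter: A = 215, Z = 84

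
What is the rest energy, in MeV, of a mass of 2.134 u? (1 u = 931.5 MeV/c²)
E = mc² = 1988 MeV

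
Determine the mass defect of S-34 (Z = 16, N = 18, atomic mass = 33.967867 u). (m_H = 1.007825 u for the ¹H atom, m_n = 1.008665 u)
Δm = Z·m_H + N·m_n − M = 0.3133 u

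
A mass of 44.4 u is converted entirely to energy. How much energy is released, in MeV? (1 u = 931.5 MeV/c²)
E = mc² = 41360 MeV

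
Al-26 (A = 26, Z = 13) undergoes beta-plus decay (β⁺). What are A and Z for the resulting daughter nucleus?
Daughter: A = 26, Z = 12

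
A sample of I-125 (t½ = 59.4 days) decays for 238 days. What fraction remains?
N/N₀ = (1/2)^(t/t½) = 0.06221 = 6.22%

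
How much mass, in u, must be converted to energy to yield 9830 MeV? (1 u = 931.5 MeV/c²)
m = E/c² = 10.55 u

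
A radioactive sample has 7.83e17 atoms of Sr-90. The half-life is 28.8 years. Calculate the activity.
A = λN = 1.884e16 decays/year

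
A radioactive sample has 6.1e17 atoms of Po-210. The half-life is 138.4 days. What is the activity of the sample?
A = λN = 3.055e15 decays/day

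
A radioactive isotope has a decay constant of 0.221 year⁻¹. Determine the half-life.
t½ = ln(2)/λ = 3.136 years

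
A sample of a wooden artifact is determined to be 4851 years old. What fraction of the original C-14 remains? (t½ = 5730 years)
N/N₀ = (1/2)^(t/t½) = 0.5561 = 55.6%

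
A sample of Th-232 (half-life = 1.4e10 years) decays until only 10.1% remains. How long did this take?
t = t½ × log₂(N₀/N) = 4.631e10 years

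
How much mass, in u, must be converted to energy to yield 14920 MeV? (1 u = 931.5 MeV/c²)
m = E/c² = 16.02 u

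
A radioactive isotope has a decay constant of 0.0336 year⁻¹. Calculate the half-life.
t½ = ln(2)/λ = 20.63 years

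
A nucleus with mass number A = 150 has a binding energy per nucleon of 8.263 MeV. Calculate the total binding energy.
B.E. = 8.263 × 150 = 1239 MeV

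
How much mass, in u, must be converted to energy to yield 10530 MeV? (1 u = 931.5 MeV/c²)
m = E/c² = 11.3 u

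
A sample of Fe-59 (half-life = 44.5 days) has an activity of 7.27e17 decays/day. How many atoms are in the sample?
N = A/λ = 4.667e19 atoms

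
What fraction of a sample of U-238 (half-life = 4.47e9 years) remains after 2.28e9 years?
N/N₀ = (1/2)^(t/t½) = 0.7022 = 70.2%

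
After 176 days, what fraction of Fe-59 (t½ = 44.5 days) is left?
N/N₀ = (1/2)^(t/t½) = 0.06448 = 6.45%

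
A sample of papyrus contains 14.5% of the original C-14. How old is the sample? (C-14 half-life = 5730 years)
Age = t½ × log₂(1/ratio) = 15960 years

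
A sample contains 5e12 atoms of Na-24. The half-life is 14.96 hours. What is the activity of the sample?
A = λN = 2.317e11 decays/hour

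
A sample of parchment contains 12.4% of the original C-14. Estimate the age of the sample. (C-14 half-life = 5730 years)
Age = t½ × log₂(1/ratio) = 17260 years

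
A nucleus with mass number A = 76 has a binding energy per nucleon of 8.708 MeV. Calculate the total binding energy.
B.E. = 8.708 × 76 = 661.8 MeV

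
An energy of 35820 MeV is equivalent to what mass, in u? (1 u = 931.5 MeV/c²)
m = E/c² = 38.45 u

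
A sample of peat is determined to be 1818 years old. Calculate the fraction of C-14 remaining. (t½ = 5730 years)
N/N₀ = (1/2)^(t/t½) = 0.8026 = 80.3%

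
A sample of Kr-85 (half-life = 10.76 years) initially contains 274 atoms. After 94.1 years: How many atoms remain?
N = N₀(1/2)^(t/t½) = 0.6385 atoms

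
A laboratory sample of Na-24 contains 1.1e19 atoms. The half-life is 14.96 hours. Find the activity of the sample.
A = λN = 5.097e17 decays/hour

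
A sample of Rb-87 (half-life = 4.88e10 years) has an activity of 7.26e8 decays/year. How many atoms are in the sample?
N = A/λ = 5.111e19 atoms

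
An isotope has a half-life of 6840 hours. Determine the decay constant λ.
λ = ln(2)/t½ = 1.013e-4 hour⁻¹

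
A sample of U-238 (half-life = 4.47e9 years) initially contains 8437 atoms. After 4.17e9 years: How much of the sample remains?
N = N₀(1/2)^(t/t½) = 4419 atoms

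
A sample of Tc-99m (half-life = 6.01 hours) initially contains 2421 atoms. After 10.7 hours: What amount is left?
N = N₀(1/2)^(t/t½) = 704.8 atoms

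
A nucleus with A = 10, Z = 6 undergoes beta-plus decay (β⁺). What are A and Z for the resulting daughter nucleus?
Daughter: A = 10, Z = 5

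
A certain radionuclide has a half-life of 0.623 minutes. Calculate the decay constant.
λ = ln(2)/t½ = 1.113 minute⁻¹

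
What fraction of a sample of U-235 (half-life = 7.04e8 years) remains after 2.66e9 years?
N/N₀ = (1/2)^(t/t½) = 0.07288 = 7.29%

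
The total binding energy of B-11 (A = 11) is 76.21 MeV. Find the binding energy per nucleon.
B.E./A = 76.21/11 = 6.928 MeV/nucleon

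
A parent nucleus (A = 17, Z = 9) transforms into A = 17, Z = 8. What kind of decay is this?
ΔA = 0, ΔZ = -1 ⇒ beta-plus decay (β⁺) or electron capture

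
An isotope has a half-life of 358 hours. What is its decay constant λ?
λ = ln(2)/t½ = 0.001936 hour⁻¹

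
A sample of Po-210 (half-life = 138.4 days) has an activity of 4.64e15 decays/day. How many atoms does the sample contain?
N = A/λ = 9.265e17 atoms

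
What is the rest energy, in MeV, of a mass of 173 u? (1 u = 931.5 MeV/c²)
E = mc² = 1.611e5 MeV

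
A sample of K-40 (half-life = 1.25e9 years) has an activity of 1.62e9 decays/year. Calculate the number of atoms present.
N = A/λ = 2.921e18 atoms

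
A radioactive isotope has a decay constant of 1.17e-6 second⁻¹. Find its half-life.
t½ = ln(2)/λ = 5.924e5 seconds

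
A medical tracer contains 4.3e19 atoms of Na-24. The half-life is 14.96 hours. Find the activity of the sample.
A = λN = 1.992e18 decays/hour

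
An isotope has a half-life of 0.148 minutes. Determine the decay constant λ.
λ = ln(2)/t½ = 4.683 minute⁻¹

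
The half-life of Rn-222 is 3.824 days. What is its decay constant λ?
λ = ln(2)/t½ = 0.1813 day⁻¹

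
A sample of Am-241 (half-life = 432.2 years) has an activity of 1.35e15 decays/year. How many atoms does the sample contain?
N = A/λ = 8.418e17 atoms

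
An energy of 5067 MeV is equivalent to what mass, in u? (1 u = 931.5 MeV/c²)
m = E/c² = 5.44 u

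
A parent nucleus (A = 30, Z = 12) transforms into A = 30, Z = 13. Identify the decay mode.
ΔA = 0, ΔZ = +1 ⇒ beta-minus decay (β⁻)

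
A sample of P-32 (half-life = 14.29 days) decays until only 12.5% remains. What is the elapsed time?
t = t½ × log₂(N₀/N) = 42.87 days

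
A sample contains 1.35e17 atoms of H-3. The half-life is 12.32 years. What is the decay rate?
A = λN = 7.595e15 decays/year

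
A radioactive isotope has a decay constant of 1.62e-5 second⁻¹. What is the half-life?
t½ = ln(2)/λ = 42790 seconds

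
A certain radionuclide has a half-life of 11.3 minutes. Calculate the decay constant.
λ = ln(2)/t½ = 0.06134 minute⁻¹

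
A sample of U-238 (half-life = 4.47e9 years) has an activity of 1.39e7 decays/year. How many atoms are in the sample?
N = A/λ = 8.964e16 atoms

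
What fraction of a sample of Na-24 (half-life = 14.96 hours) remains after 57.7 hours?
N/N₀ = (1/2)^(t/t½) = 0.06901 = 6.9%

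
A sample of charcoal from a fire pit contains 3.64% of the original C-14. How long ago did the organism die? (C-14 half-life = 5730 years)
Age = t½ × log₂(1/ratio) = 27390 years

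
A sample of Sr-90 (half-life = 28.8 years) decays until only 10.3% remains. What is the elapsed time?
t = t½ × log₂(N₀/N) = 94.44 years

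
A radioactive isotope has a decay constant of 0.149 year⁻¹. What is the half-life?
t½ = ln(2)/λ = 4.652 years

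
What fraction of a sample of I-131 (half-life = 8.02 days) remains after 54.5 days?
N/N₀ = (1/2)^(t/t½) = 0.009002 = 0.9%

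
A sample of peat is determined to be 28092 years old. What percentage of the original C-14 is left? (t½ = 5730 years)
N/N₀ = (1/2)^(t/t½) = 0.03343 = 3.34%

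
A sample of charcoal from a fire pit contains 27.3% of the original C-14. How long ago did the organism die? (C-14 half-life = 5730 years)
Age = t½ × log₂(1/ratio) = 10730 years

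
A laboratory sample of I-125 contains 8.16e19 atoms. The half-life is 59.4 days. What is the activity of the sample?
A = λN = 9.522e17 decays/day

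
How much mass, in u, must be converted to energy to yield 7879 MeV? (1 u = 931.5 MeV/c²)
m = E/c² = 8.458 u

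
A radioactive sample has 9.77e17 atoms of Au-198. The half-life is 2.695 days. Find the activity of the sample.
A = λN = 2.513e17 decays/day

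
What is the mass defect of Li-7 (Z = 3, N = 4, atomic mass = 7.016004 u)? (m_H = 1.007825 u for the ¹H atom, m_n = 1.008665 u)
Δm = Z·m_H + N·m_n − M = 0.04213 u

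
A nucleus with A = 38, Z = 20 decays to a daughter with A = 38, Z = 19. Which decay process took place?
ΔA = 0, ΔZ = -1 ⇒ beta-plus decay (β⁺) or electron capture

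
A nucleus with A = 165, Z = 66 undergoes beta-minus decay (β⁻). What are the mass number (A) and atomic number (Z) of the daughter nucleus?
Daughter: A = 165, Z = 67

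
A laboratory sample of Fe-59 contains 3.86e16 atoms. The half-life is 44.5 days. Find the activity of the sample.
A = λN = 6.012e14 decays/day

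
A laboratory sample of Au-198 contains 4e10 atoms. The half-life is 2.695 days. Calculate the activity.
A = λN = 1.029e10 decays/day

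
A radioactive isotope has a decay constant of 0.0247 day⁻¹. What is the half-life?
t½ = ln(2)/λ = 28.06 days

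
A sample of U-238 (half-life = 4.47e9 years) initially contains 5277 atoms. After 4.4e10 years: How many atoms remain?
N = N₀(1/2)^(t/t½) = 5.744 atoms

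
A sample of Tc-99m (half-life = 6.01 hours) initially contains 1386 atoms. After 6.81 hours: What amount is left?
N = N₀(1/2)^(t/t½) = 631.9 atoms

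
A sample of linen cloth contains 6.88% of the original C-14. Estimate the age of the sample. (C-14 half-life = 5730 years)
Age = t½ × log₂(1/ratio) = 22130 years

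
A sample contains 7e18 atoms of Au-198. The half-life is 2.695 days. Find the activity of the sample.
A = λN = 1.8e18 decays/day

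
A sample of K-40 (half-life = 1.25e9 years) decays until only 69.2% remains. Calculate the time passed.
t = t½ × log₂(N₀/N) = 6.639e8 years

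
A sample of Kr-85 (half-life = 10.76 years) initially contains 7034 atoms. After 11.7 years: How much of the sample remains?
N = N₀(1/2)^(t/t½) = 3310 atoms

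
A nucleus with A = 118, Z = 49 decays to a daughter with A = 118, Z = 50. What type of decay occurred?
ΔA = 0, ΔZ = +1 ⇒ beta-minus decay (β⁻)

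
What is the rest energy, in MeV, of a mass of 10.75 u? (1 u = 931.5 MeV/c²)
E = mc² = 10010 MeV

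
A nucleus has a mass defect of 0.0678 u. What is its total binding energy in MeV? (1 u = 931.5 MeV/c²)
B.E. = Δm × 931.5 = 63.16 MeV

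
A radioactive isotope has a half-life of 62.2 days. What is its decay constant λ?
λ = ln(2)/t½ = 0.01114 day⁻¹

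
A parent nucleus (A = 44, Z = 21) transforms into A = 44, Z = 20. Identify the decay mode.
ΔA = 0, ΔZ = -1 ⇒ beta-plus decay (β⁺) or electron capture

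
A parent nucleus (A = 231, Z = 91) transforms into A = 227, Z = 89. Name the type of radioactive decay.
ΔA = -4, ΔZ = -2 ⇒ alpha decay (α)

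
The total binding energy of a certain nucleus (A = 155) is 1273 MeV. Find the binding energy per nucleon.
B.E./A = 1273/155 = 8.213 MeV/nucleon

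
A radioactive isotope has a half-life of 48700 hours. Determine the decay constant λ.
λ = ln(2)/t½ = 1.423e-5 hour⁻¹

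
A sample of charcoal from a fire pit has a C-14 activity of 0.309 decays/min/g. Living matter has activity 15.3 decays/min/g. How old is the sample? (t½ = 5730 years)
Age = t½ × log₂(A₀/A) = 32260 years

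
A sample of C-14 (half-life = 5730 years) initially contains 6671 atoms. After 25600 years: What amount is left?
N = N₀(1/2)^(t/t½) = 301.5 atoms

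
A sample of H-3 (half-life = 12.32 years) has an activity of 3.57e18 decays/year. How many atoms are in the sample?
N = A/λ = 6.345e19 atoms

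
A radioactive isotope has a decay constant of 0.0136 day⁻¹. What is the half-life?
t½ = ln(2)/λ = 50.97 days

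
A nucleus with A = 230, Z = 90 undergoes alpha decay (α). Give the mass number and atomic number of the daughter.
Daughter: A = 226, Z = 88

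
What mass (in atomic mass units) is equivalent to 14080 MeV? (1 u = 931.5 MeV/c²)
m = E/c² = 15.12 u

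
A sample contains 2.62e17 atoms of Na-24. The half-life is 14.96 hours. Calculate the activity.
A = λN = 1.214e16 decays/hour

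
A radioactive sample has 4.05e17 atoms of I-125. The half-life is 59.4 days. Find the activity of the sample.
A = λN = 4.726e15 decays/day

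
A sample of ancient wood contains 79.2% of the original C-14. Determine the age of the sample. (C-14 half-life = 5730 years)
Age = t½ × log₂(1/ratio) = 1928 years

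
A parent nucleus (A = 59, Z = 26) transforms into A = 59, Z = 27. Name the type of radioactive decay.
ΔA = 0, ΔZ = +1 ⇒ beta-minus decay (β⁻)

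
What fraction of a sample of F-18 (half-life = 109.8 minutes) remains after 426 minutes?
N/N₀ = (1/2)^(t/t½) = 0.06793 = 6.79%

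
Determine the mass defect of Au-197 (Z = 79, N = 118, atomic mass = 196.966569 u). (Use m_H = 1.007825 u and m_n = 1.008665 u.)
Δm = Z·m_H + N·m_n − M = 1.674 u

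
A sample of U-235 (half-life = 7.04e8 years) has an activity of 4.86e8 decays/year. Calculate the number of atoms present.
N = A/λ = 4.936e17 atoms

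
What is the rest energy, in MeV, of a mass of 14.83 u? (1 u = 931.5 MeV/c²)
E = mc² = 13810 MeV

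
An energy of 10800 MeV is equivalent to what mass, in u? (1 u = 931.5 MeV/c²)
m = E/c² = 11.59 u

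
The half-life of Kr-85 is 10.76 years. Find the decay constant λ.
λ = ln(2)/t½ = 0.06442 year⁻¹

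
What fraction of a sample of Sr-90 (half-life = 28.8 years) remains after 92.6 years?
N/N₀ = (1/2)^(t/t½) = 0.1077 = 10.8%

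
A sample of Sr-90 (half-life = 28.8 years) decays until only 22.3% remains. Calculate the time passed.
t = t½ × log₂(N₀/N) = 62.35 years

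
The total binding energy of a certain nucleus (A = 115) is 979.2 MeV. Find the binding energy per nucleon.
B.E./A = 979.2/115 = 8.515 MeV/nucleon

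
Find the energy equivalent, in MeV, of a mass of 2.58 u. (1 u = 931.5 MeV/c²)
E = mc² = 2403 MeV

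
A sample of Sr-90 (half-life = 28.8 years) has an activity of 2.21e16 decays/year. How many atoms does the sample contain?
N = A/λ = 9.182e17 atoms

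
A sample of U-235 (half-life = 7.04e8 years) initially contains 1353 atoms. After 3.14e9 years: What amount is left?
N = N₀(1/2)^(t/t½) = 61.47 atoms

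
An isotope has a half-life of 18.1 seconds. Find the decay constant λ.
λ = ln(2)/t½ = 0.0383 second⁻¹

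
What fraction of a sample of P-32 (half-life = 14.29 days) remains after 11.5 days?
N/N₀ = (1/2)^(t/t½) = 0.5725 = 57.2%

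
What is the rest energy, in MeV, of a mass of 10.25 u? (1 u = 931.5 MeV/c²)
E = mc² = 9548 MeV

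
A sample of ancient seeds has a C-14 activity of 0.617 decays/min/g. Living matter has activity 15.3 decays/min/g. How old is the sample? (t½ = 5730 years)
Age = t½ × log₂(A₀/A) = 26540 years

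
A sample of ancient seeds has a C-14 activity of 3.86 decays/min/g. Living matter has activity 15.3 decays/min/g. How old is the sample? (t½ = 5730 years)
Age = t½ × log₂(A₀/A) = 11380 years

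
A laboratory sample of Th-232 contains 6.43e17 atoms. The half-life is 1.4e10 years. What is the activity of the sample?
A = λN = 3.184e7 decays/year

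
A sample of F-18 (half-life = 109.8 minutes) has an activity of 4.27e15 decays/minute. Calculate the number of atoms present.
N = A/λ = 6.764e17 atoms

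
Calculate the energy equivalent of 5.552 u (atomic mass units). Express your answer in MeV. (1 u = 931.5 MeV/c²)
E = mc² = 5172 MeV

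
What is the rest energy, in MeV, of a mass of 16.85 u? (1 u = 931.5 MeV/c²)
E = mc² = 15700 MeV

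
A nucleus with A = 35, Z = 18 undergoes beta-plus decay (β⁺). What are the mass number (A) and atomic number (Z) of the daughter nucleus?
Daughter: A = 35, Z = 17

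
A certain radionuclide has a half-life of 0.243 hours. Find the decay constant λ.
λ = ln(2)/t½ = 2.852 hour⁻¹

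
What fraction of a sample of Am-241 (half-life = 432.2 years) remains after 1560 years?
N/N₀ = (1/2)^(t/t½) = 0.08193 = 8.19%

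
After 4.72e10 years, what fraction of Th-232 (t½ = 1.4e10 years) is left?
N/N₀ = (1/2)^(t/t½) = 0.09663 = 9.66%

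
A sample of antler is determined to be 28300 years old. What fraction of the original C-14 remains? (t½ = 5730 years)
N/N₀ = (1/2)^(t/t½) = 0.0326 = 3.26%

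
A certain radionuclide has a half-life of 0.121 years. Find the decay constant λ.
λ = ln(2)/t½ = 5.728 year⁻¹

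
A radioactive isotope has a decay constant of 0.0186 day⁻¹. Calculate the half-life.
t½ = ln(2)/λ = 37.27 days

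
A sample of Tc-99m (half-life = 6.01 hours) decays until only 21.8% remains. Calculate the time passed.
t = t½ × log₂(N₀/N) = 13.21 hours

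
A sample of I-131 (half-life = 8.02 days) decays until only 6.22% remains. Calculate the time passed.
t = t½ × log₂(N₀/N) = 32.14 days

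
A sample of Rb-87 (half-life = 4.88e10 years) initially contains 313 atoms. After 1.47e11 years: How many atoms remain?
N = N₀(1/2)^(t/t½) = 38.79 atoms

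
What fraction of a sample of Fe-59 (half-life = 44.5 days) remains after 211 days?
N/N₀ = (1/2)^(t/t½) = 0.03738 = 3.74%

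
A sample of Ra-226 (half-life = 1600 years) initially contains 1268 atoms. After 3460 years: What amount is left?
N = N₀(1/2)^(t/t½) = 283.2 atoms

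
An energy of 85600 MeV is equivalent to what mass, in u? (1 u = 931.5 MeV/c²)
m = E/c² = 91.89 u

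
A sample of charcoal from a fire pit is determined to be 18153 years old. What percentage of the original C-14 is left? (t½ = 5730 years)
N/N₀ = (1/2)^(t/t½) = 0.1113 = 11.1%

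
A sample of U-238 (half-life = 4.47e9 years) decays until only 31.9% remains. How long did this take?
t = t½ × log₂(N₀/N) = 7.368e9 years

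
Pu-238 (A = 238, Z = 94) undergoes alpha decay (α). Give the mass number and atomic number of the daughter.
Daughter: A = 234, Z = 92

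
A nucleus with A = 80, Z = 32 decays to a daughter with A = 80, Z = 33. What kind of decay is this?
ΔA = 0, ΔZ = +1 ⇒ beta-minus decay (β⁻)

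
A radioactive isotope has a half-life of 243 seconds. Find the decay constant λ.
λ = ln(2)/t½ = 0.002852 second⁻¹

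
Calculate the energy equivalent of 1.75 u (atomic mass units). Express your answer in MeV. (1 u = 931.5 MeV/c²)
E = mc² = 1630 MeV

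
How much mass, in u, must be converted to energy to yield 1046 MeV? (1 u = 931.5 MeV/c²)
m = E/c² = 1.123 u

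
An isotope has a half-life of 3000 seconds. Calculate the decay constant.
λ = ln(2)/t½ = 2.31e-4 second⁻¹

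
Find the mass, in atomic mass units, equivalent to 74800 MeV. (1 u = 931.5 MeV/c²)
m = E/c² = 80.3 u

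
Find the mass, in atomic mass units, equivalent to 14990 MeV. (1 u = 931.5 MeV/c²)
m = E/c² = 16.09 u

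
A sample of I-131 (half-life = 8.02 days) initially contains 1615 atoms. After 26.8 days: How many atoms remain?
N = N₀(1/2)^(t/t½) = 159.3 atoms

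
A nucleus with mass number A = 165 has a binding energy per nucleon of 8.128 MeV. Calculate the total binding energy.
B.E. = 8.128 × 165 = 1341 MeV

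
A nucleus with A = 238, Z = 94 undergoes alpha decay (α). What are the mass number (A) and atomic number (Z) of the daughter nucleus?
Daughter: A = 234, Z = 92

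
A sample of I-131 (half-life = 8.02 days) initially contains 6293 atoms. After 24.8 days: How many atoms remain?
N = N₀(1/2)^(t/t½) = 737.9 atoms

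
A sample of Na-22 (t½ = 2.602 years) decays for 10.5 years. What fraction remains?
N/N₀ = (1/2)^(t/t½) = 0.06099 = 6.1%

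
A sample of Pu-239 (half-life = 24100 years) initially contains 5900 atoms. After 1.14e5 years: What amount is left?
N = N₀(1/2)^(t/t½) = 222.3 atoms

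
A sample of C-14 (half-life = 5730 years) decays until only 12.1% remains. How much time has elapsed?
t = t½ × log₂(N₀/N) = 17460 years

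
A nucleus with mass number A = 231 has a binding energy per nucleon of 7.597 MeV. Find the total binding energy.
B.E. = 7.597 × 231 = 1755 MeV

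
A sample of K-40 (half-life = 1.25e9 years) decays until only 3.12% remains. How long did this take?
t = t½ × log₂(N₀/N) = 6.253e9 years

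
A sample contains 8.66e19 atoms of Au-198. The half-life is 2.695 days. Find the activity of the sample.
A = λN = 2.227e19 decays/day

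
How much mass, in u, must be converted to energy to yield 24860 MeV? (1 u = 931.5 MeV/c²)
m = E/c² = 26.69 u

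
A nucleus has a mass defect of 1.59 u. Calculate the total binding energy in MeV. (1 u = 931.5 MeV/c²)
B.E. = Δm × 931.5 = 1481 MeV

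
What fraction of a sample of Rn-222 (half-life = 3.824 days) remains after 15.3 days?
N/N₀ = (1/2)^(t/t½) = 0.06245 = 6.25%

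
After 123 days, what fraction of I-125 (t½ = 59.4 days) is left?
N/N₀ = (1/2)^(t/t½) = 0.238 = 23.8%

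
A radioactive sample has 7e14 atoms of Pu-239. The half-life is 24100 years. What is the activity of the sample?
A = λN = 2.013e10 decays/year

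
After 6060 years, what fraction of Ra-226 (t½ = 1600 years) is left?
N/N₀ = (1/2)^(t/t½) = 0.07242 = 7.24%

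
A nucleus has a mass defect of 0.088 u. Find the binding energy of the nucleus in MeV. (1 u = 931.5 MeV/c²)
B.E. = Δm × 931.5 = 81.97 MeV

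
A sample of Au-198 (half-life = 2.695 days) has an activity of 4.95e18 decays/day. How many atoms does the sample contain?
N = A/λ = 1.925e19 atoms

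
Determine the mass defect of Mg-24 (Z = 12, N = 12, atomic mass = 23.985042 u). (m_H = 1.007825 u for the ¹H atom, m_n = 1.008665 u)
Δm = Z·m_H + N·m_n − M = 0.2128 u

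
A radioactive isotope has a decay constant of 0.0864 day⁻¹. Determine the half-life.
t½ = ln(2)/λ = 8.023 days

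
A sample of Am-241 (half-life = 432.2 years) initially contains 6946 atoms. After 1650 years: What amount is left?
N = N₀(1/2)^(t/t½) = 492.6 atoms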